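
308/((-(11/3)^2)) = -252/11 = -22.91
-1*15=-15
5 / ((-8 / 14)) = -35 / 4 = -8.75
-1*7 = -7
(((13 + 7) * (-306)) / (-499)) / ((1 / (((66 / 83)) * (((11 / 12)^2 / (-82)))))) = -339405 / 3396194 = -0.10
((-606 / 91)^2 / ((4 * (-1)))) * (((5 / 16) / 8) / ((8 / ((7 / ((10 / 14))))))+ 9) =-850610385 / 8479744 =-100.31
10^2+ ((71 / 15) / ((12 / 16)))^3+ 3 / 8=256423807 / 729000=351.75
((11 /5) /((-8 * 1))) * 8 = -2.20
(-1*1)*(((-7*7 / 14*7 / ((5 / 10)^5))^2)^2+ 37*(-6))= -377801998114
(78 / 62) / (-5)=-39 / 155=-0.25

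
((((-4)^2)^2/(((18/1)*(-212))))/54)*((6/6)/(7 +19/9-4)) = -8/32913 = -0.00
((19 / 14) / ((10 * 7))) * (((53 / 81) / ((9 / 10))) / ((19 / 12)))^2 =224720 / 54974619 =0.00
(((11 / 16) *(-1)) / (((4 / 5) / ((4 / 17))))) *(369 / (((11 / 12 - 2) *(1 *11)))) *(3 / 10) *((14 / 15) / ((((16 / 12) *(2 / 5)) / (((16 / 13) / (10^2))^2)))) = 23247 / 46686250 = 0.00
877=877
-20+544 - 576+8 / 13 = -668 / 13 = -51.38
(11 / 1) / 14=11 / 14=0.79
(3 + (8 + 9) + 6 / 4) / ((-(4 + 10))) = -43 / 28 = -1.54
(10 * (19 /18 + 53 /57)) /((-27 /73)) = -247835 /4617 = -53.68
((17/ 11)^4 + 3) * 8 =1019552/ 14641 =69.64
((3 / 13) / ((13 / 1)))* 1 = 3 / 169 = 0.02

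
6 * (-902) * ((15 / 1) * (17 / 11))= -125460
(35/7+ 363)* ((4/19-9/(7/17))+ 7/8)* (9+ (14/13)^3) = -22891817982/292201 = -78342.71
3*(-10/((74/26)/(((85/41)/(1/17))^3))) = -1176706488750/2550077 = -461439.59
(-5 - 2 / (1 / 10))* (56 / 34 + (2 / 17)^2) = -41.52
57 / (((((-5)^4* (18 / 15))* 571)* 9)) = 19 / 1284750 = 0.00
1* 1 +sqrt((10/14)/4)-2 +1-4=-4 +sqrt(35)/14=-3.58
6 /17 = 0.35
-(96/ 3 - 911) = 879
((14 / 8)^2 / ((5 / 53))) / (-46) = -2597 / 3680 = -0.71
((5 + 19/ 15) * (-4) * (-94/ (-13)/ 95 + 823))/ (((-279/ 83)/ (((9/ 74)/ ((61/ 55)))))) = 58158651452/ 86409245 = 673.06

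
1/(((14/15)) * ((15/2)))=1/7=0.14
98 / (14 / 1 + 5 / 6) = 588 / 89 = 6.61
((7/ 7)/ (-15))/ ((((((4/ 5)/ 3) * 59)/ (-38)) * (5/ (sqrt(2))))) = 19 * sqrt(2)/ 590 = 0.05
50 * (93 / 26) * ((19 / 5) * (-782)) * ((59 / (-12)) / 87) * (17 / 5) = 230989897 / 2262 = 102117.55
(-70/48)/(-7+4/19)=665/3096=0.21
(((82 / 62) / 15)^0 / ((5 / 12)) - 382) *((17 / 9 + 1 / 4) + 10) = -414713 / 90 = -4607.92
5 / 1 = 5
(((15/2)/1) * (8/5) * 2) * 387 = 9288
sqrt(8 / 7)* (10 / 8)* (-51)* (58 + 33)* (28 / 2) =-23205* sqrt(14) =-86825.16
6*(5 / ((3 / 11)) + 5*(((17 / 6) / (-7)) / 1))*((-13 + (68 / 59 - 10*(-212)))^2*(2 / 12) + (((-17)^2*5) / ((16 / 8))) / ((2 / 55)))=21763288266695 / 292404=74428832.26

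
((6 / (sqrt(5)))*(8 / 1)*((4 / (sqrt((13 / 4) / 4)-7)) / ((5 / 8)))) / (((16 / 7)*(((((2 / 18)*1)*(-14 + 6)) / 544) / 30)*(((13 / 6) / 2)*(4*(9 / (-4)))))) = -122830848*sqrt(5) / 16705-4386816*sqrt(65) / 16705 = -18558.86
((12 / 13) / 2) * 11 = 66 / 13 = 5.08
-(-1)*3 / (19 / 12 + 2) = 36 / 43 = 0.84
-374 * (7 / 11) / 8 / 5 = -119 / 20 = -5.95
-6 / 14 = -3 / 7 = -0.43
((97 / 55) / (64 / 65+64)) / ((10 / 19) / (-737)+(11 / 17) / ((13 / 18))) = 354760913 / 11702102016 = 0.03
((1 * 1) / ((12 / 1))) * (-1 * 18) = -3 / 2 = -1.50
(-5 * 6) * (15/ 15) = -30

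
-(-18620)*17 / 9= 316540 / 9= 35171.11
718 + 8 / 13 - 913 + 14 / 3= -7399 / 39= -189.72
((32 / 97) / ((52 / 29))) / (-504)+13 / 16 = 1032295 / 1271088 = 0.81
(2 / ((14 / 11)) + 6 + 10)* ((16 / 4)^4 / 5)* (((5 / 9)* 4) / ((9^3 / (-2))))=-83968 / 15309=-5.48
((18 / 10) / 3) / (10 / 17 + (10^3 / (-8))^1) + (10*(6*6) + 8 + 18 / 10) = 1303528 / 3525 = 369.80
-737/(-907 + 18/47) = 34639/42611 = 0.81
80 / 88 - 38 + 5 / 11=-403 / 11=-36.64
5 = 5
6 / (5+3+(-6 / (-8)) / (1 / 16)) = 3 / 10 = 0.30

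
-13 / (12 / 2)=-13 / 6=-2.17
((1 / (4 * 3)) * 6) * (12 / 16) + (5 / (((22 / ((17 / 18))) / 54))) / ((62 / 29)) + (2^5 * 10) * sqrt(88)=15813 / 2728 + 640 * sqrt(22)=3007.66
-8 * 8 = -64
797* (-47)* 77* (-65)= 187482295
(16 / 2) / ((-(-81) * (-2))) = -4 / 81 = -0.05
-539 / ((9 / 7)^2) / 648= -26411 / 52488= -0.50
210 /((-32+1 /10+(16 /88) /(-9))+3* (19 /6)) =-51975 /5549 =-9.37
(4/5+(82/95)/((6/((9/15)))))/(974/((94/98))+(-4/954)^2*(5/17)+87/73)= 5587126356843/6408650679805225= 0.00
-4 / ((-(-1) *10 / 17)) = -34 / 5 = -6.80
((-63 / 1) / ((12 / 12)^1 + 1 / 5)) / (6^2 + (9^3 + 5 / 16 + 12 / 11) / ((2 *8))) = -147840 / 229927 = -0.64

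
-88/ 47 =-1.87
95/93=1.02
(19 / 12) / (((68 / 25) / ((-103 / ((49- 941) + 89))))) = 48925 / 655248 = 0.07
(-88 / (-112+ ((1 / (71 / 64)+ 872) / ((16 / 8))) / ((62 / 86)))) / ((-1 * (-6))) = -24211 / 814479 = -0.03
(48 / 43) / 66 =8 / 473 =0.02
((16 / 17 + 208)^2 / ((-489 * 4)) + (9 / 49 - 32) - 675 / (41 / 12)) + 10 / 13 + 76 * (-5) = -776225770683 / 1230293519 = -630.93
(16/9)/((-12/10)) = -40/27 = -1.48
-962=-962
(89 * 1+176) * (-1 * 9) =-2385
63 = 63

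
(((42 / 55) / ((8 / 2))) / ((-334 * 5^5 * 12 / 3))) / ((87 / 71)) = -497 / 13318250000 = -0.00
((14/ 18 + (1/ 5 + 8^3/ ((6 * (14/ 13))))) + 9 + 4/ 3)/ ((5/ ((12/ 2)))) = 57046/ 525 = 108.66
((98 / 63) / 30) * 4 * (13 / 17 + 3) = 1792 / 2295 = 0.78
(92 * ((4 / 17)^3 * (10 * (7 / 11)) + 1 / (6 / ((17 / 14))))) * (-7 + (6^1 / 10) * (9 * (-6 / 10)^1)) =-7625260288 / 28372575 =-268.75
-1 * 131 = -131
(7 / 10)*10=7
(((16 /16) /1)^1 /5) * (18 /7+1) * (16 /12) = 0.95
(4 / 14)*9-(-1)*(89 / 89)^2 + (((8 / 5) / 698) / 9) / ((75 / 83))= 29449199 / 8245125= 3.57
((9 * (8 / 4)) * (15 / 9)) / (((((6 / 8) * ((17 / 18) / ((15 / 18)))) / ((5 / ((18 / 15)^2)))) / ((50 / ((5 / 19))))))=1187500 / 51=23284.31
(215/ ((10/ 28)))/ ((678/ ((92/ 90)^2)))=636916/ 686475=0.93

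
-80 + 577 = 497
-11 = -11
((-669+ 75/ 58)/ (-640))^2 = 1499780529/ 1377894400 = 1.09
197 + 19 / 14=2777 / 14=198.36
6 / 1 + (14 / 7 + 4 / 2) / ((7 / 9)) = 78 / 7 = 11.14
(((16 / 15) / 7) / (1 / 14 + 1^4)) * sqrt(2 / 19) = 32 * sqrt(38) / 4275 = 0.05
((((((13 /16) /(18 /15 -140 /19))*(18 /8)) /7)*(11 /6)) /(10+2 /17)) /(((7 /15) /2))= -0.03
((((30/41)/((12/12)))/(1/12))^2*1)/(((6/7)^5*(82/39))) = 5462275/68921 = 79.25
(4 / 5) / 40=1 / 50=0.02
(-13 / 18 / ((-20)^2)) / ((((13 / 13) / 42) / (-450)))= 273 / 8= 34.12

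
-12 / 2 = -6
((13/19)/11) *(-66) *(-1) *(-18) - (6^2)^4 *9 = -287215740/19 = -15116617.89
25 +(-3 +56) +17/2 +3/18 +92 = 536/3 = 178.67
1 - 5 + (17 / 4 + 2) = 9 / 4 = 2.25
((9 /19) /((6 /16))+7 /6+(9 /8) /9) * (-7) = -8155 /456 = -17.88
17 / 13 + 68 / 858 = 595 / 429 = 1.39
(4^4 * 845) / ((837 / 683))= 147746560 / 837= 176519.19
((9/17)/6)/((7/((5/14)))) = 15/3332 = 0.00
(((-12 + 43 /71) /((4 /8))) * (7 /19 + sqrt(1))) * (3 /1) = -126204 /1349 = -93.55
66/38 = 33/19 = 1.74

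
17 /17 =1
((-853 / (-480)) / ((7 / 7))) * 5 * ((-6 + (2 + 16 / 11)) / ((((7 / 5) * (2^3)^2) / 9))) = -12795 / 5632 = -2.27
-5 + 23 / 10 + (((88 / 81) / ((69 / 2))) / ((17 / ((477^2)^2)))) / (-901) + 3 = -7074615099 / 66470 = -106433.20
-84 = -84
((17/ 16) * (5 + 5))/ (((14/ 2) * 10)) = 17/ 112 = 0.15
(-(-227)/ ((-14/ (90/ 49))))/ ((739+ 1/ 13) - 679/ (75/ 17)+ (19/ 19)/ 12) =-39838500/ 782893727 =-0.05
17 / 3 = 5.67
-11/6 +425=2539/6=423.17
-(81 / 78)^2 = -729 / 676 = -1.08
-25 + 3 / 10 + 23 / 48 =-24.22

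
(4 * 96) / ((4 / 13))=1248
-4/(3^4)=-4/81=-0.05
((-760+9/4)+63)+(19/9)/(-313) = -7828519/11268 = -694.76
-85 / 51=-5 / 3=-1.67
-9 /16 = -0.56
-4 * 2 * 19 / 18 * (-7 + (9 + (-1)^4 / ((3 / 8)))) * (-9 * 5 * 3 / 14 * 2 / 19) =40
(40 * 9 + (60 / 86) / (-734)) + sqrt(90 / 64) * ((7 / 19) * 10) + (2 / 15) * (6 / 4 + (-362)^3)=-1497150619018 / 236715 + 105 * sqrt(10) / 76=-6324692.50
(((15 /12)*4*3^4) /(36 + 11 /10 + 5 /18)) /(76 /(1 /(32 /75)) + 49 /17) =23236875 /75721958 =0.31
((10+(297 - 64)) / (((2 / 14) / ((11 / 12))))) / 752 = 6237 / 3008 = 2.07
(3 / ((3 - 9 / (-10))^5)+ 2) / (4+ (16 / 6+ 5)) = 0.17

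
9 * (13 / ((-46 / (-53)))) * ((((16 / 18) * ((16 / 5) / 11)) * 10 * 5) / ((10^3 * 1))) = 11024 / 6325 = 1.74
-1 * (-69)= 69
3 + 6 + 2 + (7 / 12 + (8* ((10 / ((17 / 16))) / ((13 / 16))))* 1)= 276479 / 2652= 104.25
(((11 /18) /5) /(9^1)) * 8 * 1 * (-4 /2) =-88 /405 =-0.22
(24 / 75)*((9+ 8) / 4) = 34 / 25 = 1.36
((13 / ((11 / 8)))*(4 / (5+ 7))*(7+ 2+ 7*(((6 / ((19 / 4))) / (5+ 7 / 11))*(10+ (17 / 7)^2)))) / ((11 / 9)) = 2297880 / 26257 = 87.51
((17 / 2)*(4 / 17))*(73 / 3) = 146 / 3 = 48.67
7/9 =0.78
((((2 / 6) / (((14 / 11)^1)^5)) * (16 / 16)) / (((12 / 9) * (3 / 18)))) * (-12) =-1449459 / 268912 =-5.39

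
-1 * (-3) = 3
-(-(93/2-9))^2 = -5625/4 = -1406.25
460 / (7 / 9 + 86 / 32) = 66240 / 499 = 132.75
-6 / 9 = -2 / 3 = -0.67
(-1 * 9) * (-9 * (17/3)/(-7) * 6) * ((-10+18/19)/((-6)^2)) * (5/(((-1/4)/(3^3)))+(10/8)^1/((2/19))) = -27796275/532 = -52248.64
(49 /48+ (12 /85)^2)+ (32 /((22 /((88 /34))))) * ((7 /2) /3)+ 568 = 198866537 /346800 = 573.43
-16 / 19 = -0.84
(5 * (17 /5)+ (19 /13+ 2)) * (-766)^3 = -119555055536 /13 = -9196542733.54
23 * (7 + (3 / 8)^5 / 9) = 5276269 / 32768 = 161.02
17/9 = 1.89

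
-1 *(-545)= 545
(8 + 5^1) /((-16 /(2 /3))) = -13 /24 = -0.54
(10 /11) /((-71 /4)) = -40 /781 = -0.05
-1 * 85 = -85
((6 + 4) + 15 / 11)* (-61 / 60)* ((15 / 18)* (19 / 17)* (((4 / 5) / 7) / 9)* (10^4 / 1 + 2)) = -48301325 / 35343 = -1366.64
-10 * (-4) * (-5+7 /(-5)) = -256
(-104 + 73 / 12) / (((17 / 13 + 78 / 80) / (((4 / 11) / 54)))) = -305500 / 1057617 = -0.29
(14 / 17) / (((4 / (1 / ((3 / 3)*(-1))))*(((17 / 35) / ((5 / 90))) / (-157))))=38465 / 10404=3.70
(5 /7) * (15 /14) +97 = 9581 /98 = 97.77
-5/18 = -0.28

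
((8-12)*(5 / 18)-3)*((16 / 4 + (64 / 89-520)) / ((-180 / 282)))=-7975054 / 2403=-3318.79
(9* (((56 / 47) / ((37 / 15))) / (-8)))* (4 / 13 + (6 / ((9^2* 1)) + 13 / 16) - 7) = 1141175 / 361712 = 3.15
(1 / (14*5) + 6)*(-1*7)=-421 / 10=-42.10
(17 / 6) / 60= 17 / 360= 0.05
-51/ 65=-0.78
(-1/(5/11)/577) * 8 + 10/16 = 13721/23080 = 0.59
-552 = -552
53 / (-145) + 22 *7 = 22277 / 145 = 153.63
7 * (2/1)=14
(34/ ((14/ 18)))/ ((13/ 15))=4590/ 91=50.44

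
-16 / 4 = -4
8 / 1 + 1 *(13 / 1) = 21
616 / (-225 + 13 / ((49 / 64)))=-30184 / 10193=-2.96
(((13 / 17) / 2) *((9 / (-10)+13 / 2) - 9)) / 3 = -13 / 30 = -0.43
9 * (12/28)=27/7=3.86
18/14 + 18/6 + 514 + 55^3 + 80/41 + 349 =47999096/287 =167244.24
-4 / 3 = -1.33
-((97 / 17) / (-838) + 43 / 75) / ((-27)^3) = 605303 / 21030301350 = 0.00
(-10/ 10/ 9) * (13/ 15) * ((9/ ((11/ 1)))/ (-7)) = 13/ 1155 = 0.01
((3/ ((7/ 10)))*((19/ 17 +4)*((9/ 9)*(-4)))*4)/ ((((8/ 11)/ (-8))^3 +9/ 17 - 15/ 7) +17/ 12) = 666990720/ 375439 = 1776.56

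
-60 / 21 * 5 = -100 / 7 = -14.29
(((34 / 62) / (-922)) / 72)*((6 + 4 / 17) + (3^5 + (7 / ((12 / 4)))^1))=-6415 / 3086856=-0.00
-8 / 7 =-1.14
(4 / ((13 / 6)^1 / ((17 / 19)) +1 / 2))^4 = 1731891456 / 492884401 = 3.51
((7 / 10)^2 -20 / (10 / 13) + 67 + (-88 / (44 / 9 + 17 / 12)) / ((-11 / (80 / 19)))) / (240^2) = 2244293 / 2760320000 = 0.00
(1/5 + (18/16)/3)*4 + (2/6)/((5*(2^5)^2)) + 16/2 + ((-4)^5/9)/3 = -3818999/138240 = -27.63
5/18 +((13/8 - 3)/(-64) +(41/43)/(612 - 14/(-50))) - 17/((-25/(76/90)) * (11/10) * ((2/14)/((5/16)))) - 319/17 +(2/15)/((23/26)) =-373328310658631/21741484807680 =-17.17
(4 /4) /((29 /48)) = 48 /29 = 1.66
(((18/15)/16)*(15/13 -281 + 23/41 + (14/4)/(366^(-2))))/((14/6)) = 15061.07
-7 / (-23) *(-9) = -63 / 23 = -2.74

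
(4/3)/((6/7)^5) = 16807/5832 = 2.88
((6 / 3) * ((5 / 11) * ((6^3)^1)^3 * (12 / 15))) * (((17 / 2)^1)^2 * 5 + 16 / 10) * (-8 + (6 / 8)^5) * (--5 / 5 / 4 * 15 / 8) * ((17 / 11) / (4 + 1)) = -57907003027869 / 19360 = -2991064205.98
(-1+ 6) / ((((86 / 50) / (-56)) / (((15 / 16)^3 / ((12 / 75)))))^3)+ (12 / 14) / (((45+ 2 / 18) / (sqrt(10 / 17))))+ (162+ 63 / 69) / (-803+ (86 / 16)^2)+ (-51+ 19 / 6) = -55024712874258033082933605127 / 2334675981680926261248+ 27 * sqrt(170) / 24157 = -23568458.01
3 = 3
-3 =-3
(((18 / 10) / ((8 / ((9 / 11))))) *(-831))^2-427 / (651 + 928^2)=780955340333167 / 33370251200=23402.74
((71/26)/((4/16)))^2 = 20164/169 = 119.31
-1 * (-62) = 62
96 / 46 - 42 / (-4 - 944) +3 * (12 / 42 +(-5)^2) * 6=11632139 / 25438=457.27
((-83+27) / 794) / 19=-0.00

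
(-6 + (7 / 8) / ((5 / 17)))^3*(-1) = 27.68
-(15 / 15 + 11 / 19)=-30 / 19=-1.58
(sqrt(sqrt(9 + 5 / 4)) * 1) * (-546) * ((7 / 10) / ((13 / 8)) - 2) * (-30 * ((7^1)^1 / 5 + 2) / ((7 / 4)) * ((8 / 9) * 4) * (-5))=443904 * sqrt(2) * 41^(1 / 4)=1588546.82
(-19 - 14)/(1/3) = -99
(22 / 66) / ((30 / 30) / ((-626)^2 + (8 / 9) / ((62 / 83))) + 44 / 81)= 2952010872 / 4810706983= 0.61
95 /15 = 19 /3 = 6.33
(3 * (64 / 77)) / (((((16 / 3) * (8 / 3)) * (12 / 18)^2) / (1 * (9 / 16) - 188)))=-728757 / 9856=-73.94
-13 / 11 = -1.18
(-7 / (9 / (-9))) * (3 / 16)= 21 / 16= 1.31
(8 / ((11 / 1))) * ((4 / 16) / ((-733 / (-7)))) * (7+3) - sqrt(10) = -3.14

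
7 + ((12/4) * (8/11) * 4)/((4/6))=221/11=20.09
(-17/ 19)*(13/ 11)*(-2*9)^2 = -71604/ 209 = -342.60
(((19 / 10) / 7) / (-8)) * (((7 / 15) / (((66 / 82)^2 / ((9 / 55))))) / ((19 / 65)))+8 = 12755747 / 1597200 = 7.99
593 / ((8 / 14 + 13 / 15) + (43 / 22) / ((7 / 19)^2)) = 9588810 / 256099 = 37.44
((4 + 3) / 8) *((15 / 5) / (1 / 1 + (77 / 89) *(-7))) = -623 / 1200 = -0.52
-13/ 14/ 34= -13/ 476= -0.03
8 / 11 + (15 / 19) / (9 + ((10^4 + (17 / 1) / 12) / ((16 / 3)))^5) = 3784926250383385007377234456 / 5204273594277154141538521057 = 0.73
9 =9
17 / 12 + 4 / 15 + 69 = 4241 / 60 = 70.68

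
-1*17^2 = -289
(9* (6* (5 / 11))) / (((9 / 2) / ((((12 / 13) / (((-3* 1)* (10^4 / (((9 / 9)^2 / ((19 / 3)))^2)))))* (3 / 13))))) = -81 / 83887375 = -0.00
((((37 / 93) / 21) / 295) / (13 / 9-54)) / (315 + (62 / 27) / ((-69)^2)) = -4756239 / 1226072227167865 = -0.00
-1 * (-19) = 19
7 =7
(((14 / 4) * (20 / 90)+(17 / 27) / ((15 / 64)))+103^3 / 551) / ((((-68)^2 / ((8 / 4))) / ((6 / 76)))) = 27707968 / 408448035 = 0.07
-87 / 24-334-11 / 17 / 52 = -596943 / 1768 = -337.64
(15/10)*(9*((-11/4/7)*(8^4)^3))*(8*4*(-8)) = 653109906898944/7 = 93301415271277.71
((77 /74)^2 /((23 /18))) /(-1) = -0.85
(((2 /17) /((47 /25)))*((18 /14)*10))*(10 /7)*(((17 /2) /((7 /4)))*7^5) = 4410000 /47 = 93829.79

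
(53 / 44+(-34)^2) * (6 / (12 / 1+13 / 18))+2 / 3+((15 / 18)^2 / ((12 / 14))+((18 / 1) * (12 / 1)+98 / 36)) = 416759141 / 544104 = 765.95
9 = 9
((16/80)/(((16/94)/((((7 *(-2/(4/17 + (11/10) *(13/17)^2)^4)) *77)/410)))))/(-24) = 4417921581321325/20446355437692972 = 0.22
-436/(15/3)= -436/5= -87.20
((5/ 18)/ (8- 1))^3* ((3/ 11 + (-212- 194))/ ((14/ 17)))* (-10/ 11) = 47419375/ 1694318472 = 0.03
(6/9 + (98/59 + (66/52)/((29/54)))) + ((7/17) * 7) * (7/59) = 5709460/1134393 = 5.03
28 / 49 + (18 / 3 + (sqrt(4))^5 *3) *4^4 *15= 391680.57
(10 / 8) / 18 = 0.07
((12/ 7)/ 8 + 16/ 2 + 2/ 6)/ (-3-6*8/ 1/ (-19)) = -6821/ 378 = -18.04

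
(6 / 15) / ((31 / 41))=82 / 155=0.53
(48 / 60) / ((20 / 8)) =8 / 25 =0.32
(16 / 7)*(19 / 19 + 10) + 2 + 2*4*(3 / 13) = 2638 / 91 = 28.99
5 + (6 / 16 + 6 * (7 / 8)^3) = 2405 / 256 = 9.39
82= 82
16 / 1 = 16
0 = 0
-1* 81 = -81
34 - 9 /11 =33.18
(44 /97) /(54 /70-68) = -0.01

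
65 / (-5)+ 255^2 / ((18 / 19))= 137249 / 2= 68624.50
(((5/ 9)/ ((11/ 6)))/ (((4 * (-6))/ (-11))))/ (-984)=-5/ 35424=-0.00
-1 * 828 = -828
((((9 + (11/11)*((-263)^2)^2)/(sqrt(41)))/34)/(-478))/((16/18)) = -51722.17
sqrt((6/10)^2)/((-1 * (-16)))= 0.04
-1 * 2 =-2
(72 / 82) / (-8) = -9 / 82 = -0.11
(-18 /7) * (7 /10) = -9 /5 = -1.80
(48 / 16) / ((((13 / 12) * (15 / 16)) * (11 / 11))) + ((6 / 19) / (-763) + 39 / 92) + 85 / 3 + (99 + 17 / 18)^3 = 126190486922202119 / 126397023480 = 998365.97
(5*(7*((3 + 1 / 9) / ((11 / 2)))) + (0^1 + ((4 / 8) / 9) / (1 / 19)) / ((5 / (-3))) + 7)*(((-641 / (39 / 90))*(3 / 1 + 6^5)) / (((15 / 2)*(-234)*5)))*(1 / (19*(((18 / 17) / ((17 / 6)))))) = 12442523068271 / 2574900900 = 4832.23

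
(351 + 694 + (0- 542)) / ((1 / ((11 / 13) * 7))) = 38731 / 13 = 2979.31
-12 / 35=-0.34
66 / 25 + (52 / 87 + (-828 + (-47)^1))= -1896083 / 2175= -871.76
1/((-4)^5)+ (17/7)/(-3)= -17429/21504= -0.81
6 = 6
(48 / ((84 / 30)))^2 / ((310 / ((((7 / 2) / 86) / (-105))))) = -24 / 65317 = -0.00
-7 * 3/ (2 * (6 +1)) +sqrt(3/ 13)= -3/ 2 +sqrt(39)/ 13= -1.02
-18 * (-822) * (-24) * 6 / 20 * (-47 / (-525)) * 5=-8344944 / 175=-47685.39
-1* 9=-9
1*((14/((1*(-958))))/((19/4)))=-28/9101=-0.00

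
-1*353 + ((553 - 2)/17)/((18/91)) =-57877/306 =-189.14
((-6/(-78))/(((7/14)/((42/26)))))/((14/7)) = 21/169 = 0.12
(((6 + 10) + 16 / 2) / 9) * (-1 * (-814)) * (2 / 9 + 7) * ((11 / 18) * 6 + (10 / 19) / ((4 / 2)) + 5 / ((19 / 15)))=123491.05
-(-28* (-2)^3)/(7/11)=-352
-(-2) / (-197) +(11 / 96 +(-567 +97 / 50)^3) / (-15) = 53313989239595453 / 4432500000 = 12027972.76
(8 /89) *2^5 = 256 /89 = 2.88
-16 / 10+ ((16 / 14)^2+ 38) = 9238 / 245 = 37.71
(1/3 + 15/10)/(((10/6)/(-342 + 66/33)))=-374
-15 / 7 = -2.14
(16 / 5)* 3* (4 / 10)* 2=192 / 25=7.68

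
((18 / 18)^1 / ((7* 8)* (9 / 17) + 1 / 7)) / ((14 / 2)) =17 / 3545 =0.00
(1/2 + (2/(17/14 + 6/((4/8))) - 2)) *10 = -499/37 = -13.49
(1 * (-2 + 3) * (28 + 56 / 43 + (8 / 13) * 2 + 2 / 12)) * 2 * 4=411868 / 1677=245.60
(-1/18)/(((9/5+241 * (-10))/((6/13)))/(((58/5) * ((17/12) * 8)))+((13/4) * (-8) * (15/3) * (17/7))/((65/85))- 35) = 13804/121141539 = 0.00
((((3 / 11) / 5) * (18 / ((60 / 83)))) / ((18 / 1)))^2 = 6889 / 1210000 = 0.01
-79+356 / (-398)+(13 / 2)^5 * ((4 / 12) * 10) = 368673383 / 9552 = 38596.46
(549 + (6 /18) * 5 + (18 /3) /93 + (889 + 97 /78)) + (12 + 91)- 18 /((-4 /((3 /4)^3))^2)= 61158962855 /39616512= 1543.77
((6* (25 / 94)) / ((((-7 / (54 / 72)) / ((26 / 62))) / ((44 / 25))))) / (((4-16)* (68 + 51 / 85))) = 2145 / 13993028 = 0.00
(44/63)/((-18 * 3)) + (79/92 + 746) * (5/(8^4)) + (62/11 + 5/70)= 46582156613/7050903552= 6.61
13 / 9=1.44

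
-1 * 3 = -3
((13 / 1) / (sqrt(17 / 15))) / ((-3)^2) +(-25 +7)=-18 +13 * sqrt(255) / 153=-16.64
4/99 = 0.04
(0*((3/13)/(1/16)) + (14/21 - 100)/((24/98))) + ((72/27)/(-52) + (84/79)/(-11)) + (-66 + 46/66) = -95788591/203346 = -471.06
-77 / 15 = -5.13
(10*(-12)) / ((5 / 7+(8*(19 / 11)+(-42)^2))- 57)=-1540 / 22093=-0.07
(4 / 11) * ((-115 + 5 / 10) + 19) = -382 / 11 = -34.73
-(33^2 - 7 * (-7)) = -1138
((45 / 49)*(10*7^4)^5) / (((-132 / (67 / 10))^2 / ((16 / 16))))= 4568717900637503475625 / 242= 18878999589411171386.88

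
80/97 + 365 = 35485/97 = 365.82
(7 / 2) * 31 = 108.50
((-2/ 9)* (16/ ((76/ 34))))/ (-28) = 68/ 1197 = 0.06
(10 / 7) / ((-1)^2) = 10 / 7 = 1.43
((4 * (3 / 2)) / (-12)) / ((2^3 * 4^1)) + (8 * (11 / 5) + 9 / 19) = 18.06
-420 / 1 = -420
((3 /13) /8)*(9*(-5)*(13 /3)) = -45 /8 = -5.62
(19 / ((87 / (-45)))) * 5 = -1425 / 29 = -49.14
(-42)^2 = 1764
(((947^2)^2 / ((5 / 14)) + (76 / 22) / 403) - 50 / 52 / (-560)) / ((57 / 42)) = 1659328536487.12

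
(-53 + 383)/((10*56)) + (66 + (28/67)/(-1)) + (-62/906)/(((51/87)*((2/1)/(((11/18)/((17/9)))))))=32494142293/491200584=66.15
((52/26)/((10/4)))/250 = 2/625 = 0.00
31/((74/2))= 0.84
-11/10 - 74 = -75.10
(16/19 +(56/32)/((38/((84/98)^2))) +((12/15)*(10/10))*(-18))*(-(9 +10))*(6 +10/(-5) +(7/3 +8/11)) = 4190971/2310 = 1814.27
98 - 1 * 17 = 81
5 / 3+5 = 20 / 3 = 6.67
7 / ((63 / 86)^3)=636056 / 35721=17.81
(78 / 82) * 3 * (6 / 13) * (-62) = -81.66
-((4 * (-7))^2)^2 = -614656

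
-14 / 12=-7 / 6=-1.17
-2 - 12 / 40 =-23 / 10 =-2.30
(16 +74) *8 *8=5760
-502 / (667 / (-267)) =134034 / 667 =200.95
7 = 7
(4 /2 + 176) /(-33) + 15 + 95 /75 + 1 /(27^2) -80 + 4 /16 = -11046317 /160380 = -68.88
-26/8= -13/4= -3.25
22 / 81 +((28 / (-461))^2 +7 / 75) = 158640619 / 430355025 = 0.37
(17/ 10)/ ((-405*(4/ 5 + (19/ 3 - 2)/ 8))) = -68/ 21735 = -0.00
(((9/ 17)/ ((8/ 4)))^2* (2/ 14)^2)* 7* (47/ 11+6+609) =137943/ 22253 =6.20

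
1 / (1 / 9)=9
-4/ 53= -0.08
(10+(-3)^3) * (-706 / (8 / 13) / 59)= 78013 / 236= 330.56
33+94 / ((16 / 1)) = 311 / 8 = 38.88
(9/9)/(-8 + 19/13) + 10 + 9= 1602/85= 18.85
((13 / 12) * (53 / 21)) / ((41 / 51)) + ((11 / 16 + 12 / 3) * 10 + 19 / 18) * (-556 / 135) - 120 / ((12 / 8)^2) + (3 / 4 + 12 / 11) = -1883312113 / 7671510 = -245.49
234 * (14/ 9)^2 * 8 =40768/ 9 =4529.78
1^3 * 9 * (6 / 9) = 6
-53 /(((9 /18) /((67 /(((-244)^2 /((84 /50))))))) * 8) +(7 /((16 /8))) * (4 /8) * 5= 25972429 /2976800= 8.72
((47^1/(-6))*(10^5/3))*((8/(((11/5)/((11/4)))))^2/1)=-26111111.11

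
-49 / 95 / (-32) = 49 / 3040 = 0.02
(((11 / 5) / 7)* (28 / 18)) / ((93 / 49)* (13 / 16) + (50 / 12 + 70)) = 17248 / 2671005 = 0.01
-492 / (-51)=164 / 17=9.65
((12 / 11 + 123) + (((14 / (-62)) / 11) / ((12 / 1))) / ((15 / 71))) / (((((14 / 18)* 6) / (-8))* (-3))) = 1088029 / 15345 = 70.90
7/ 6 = 1.17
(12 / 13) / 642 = 2 / 1391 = 0.00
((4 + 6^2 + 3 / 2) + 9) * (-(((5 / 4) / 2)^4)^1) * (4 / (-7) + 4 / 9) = 63125 / 64512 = 0.98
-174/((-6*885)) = 29/885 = 0.03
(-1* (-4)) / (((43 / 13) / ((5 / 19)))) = 260 / 817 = 0.32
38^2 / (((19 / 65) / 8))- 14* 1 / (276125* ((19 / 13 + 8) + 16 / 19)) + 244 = 27943678799042 / 702738125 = 39764.00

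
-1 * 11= -11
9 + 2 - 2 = 9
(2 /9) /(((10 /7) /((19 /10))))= 0.30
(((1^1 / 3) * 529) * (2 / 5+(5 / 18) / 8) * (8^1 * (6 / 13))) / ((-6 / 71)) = -11755967 / 3510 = -3349.28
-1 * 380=-380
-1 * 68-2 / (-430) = -14619 / 215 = -68.00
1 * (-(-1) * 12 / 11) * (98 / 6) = 196 / 11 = 17.82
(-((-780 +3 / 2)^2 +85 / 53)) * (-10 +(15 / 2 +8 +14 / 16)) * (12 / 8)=-19658287161 / 3392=-5795485.60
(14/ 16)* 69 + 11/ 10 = 2459/ 40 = 61.48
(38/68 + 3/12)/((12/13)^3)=120835/117504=1.03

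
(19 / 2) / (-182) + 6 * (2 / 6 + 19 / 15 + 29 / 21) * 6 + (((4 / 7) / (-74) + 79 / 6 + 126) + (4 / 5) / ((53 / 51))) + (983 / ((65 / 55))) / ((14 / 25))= 1426915919 / 823620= 1732.49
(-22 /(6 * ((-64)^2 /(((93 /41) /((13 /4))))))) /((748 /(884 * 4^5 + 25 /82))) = -2301059847 /3043336192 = -0.76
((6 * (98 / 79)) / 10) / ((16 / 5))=147 / 632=0.23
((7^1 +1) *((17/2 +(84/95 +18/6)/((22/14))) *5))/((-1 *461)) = -91724/96349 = -0.95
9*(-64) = -576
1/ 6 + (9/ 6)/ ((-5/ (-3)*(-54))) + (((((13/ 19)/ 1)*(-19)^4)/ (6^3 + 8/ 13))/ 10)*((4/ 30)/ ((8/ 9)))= 3561993/ 563200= 6.32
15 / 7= 2.14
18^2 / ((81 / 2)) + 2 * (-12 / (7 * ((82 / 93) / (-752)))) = 841528 / 287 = 2932.15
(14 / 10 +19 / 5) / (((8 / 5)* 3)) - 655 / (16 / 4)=-162.67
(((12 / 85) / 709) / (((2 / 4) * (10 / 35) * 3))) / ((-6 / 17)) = -14 / 10635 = -0.00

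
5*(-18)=-90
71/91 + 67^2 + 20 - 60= 404930/91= 4449.78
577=577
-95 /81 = -1.17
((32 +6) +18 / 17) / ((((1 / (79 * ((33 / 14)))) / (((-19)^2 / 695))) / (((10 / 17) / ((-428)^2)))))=78113541 / 6438848906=0.01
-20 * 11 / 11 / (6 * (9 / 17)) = -170 / 27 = -6.30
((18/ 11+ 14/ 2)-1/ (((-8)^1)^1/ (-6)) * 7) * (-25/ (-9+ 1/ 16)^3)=3814400/ 32166277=0.12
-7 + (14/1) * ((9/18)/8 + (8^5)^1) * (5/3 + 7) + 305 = 15904625/4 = 3976156.25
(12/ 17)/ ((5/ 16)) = 192/ 85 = 2.26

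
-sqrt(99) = -3*sqrt(11) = -9.95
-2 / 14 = -1 / 7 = -0.14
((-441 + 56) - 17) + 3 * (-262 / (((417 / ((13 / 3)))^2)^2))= -402.00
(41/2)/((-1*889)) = -41/1778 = -0.02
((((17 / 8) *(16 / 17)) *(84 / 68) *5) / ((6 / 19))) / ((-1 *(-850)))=133 / 2890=0.05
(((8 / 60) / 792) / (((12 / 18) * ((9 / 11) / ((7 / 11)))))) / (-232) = -0.00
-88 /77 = -8 /7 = -1.14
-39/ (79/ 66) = -2574/ 79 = -32.58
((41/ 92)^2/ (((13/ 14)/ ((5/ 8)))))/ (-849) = -58835/ 373668672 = -0.00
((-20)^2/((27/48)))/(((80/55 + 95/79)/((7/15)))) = 7786240/62343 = 124.89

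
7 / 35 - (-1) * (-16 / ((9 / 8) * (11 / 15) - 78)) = 6287 / 15435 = 0.41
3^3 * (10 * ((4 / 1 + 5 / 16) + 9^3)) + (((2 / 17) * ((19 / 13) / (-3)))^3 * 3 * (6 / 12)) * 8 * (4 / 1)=153872903878679 / 777157992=197994.37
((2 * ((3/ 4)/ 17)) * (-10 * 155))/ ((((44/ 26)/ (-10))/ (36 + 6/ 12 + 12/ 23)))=257365875/ 8602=29919.31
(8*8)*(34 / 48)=136 / 3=45.33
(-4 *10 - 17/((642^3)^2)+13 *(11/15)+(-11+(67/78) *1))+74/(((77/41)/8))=96235538382538418625859/350440466855814054720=274.61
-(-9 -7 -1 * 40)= 56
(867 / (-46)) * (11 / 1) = -9537 / 46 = -207.33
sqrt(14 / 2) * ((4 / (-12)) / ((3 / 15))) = -5 * sqrt(7) / 3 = -4.41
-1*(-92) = 92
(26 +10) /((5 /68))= 2448 /5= 489.60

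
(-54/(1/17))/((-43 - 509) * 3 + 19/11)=10098/18197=0.55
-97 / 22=-4.41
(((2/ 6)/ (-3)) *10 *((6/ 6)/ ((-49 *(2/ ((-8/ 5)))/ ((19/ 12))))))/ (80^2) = -19/ 4233600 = -0.00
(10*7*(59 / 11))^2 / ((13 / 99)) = 153512100 / 143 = 1073511.19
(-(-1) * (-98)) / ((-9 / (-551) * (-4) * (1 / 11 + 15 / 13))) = 3860857 / 3204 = 1205.01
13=13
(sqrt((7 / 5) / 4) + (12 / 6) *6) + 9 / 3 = sqrt(35) / 10 + 15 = 15.59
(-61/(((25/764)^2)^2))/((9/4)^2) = -332524195926016/31640625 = -10509406.69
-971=-971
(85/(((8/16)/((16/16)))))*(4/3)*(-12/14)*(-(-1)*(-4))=5440/7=777.14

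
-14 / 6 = -7 / 3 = -2.33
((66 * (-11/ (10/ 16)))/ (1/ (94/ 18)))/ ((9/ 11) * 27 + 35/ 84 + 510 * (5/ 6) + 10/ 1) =-4003648/ 301955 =-13.26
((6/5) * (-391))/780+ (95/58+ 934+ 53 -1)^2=1066435521263/1093300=975428.08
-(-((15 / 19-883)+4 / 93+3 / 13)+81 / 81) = -20281940 / 22971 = -882.94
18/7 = 2.57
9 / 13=0.69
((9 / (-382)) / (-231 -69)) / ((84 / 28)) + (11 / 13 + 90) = 45114213 / 496600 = 90.85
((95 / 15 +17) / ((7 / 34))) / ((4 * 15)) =17 / 9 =1.89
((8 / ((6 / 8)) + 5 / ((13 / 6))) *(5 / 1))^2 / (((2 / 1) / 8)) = 25603600 / 1521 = 16833.40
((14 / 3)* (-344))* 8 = -38528 / 3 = -12842.67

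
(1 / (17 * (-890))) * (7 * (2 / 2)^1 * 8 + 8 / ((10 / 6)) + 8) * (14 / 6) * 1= -1204 / 113475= -0.01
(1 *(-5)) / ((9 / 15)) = -25 / 3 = -8.33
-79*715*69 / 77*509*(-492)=88730396820 / 7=12675770974.29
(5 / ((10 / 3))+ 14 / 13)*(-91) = -469 / 2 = -234.50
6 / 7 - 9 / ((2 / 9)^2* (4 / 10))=-25467 / 56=-454.77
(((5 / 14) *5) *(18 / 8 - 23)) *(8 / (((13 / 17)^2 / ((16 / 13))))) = -9594800 / 15379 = -623.89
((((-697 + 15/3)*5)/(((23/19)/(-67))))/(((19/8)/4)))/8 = 40316.52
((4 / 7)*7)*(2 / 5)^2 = 0.64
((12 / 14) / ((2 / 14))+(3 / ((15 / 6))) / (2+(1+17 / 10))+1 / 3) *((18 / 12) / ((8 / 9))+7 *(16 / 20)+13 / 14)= 4274329 / 78960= 54.13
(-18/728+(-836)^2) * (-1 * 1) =-254398135/364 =-698895.98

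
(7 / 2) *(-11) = -77 / 2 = -38.50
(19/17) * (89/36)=2.76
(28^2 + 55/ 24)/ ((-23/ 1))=-18871/ 552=-34.19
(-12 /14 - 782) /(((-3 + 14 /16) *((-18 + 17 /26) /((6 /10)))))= -683904 /53669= -12.74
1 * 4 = 4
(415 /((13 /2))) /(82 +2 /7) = 2905 /3744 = 0.78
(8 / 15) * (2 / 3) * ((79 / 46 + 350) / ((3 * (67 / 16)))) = 690304 / 69345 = 9.95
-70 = -70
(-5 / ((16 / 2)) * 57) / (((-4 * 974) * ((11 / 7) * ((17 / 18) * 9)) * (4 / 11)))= 1995 / 1059712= 0.00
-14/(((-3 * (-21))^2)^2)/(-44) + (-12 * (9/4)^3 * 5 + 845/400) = -674638558189/990186120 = -681.32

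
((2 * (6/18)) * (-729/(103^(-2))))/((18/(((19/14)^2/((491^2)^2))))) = -103405923/11391529517956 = -0.00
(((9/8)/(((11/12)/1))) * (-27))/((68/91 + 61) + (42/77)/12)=-66339/123709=-0.54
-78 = -78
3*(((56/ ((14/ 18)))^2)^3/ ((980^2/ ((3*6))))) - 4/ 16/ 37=69587377657223/ 8883700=7833152.59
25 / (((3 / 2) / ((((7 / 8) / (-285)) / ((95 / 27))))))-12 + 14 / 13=-205321 / 18772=-10.94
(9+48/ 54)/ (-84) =-89/ 756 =-0.12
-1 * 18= -18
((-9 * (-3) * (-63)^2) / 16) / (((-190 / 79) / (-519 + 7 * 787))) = -4224472623 / 304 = -13896291.52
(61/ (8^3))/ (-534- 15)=-1/ 4608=-0.00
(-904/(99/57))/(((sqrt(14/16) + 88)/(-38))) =41772032/185835-1305376 * sqrt(14)/2044185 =222.39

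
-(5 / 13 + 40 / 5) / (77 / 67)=-7303 / 1001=-7.30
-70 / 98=-5 / 7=-0.71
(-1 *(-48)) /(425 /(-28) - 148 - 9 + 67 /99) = -133056 /475403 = -0.28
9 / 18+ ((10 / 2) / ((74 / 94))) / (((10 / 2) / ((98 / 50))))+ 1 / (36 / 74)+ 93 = 816227 / 8325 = 98.05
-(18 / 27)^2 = -4 / 9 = -0.44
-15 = -15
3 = 3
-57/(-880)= 57/880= 0.06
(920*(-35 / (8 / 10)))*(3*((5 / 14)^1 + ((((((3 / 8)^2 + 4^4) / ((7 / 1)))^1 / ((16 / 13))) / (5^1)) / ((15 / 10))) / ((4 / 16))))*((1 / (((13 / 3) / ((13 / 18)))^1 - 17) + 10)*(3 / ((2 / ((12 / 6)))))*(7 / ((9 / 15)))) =-478010630125 / 704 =-678992372.34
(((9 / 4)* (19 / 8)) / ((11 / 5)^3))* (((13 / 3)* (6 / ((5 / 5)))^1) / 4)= 277875 / 85184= 3.26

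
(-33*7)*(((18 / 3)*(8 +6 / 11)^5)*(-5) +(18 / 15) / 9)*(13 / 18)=150266833930759 / 658845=228076154.38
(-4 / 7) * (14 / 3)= -8 / 3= -2.67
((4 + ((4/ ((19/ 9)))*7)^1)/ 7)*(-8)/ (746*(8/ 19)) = -164/ 2611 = -0.06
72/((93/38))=29.42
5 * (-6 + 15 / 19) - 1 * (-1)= -476 / 19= -25.05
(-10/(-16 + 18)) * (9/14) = -3.21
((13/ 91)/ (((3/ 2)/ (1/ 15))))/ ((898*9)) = 1/ 1272915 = 0.00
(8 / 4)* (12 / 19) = 1.26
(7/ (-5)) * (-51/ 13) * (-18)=-6426/ 65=-98.86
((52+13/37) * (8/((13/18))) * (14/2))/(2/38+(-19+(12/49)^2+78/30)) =-34258044240/137457701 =-249.23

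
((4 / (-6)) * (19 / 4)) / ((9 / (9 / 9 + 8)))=-19 / 6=-3.17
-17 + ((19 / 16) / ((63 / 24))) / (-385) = -274909 / 16170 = -17.00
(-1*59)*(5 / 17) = -295 / 17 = -17.35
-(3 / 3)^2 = -1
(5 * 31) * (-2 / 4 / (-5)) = 31 / 2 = 15.50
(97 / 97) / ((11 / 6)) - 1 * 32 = -346 / 11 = -31.45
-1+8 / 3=5 / 3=1.67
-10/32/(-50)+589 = 589.01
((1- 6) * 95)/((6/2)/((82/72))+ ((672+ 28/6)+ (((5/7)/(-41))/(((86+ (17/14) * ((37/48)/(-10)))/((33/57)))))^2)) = -2381737985472556425/3406140105129864194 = -0.70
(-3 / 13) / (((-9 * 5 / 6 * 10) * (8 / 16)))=2 / 325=0.01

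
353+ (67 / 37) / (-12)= 156665 / 444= 352.85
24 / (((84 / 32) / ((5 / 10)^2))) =16 / 7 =2.29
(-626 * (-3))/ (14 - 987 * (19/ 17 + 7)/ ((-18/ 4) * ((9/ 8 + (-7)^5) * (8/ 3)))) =134.52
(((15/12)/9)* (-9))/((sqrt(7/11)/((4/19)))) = -0.33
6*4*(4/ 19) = 96/ 19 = 5.05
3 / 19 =0.16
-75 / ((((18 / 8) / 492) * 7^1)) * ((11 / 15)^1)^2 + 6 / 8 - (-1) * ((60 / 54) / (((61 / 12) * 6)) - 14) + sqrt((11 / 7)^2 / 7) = -6523621 / 5124 + 11 * sqrt(7) / 49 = -1272.56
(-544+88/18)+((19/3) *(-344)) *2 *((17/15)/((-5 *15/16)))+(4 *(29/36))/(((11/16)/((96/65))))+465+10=480847687/482625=996.32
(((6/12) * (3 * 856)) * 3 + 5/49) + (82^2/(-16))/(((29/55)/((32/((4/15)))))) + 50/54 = -3521709826/38367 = -91790.08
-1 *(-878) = 878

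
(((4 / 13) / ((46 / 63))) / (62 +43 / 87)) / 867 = 3654 / 469816607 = 0.00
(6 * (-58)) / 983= -0.35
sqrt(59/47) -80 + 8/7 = -552/7 + sqrt(2773)/47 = -77.74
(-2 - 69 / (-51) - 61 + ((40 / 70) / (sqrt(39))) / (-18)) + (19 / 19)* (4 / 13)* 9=-13012 / 221 - 2* sqrt(39) / 2457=-58.88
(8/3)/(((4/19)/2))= 25.33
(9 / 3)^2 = 9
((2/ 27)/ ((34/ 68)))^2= 16/ 729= 0.02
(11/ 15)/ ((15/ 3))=11/ 75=0.15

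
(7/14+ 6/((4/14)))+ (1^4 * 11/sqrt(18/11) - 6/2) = 11 * sqrt(22)/6+ 37/2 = 27.10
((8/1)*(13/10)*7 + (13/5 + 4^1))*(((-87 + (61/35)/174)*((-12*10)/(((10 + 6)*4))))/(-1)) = -210318293/16240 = -12950.63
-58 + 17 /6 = -331 /6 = -55.17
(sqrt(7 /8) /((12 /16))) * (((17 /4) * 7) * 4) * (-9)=-357 * sqrt(14)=-1335.77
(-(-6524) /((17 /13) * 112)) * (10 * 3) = 45435 /34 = 1336.32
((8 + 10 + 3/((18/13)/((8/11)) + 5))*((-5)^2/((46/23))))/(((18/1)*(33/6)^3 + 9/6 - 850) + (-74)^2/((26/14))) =1433900/31703649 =0.05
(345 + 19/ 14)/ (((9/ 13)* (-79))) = -63037/ 9954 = -6.33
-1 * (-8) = 8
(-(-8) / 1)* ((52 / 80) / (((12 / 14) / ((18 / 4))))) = 273 / 10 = 27.30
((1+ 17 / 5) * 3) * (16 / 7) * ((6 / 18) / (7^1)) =352 / 245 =1.44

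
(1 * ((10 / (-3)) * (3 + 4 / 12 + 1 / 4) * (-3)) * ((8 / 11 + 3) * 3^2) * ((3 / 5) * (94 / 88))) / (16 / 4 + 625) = 745749 / 608872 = 1.22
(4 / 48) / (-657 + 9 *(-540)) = -1 / 66204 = -0.00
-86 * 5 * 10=-4300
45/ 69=15/ 23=0.65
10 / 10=1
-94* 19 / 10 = -893 / 5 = -178.60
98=98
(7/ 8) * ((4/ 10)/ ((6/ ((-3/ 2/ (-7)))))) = 1/ 80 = 0.01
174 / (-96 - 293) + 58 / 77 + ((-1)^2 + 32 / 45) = 2718761 / 1347885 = 2.02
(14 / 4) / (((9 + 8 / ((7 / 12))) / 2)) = 49 / 159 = 0.31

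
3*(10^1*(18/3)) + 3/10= 1803/10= 180.30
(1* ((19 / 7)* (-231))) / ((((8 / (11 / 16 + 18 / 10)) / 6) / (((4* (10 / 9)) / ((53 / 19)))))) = -790229 / 424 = -1863.75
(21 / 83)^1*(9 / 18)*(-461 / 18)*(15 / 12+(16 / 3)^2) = -3449663 / 35856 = -96.21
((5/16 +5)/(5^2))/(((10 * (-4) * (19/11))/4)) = -187/15200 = -0.01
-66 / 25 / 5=-0.53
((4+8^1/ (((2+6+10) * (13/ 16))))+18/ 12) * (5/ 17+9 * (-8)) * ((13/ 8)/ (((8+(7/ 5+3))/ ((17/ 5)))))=-1724885/ 8928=-193.20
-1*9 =-9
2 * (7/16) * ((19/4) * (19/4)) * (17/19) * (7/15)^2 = 110789/28800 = 3.85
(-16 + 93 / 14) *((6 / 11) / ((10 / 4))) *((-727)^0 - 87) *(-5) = -67596 / 77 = -877.87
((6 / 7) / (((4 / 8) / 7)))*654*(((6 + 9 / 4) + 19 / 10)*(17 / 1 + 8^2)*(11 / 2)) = 177436413 / 5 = 35487282.60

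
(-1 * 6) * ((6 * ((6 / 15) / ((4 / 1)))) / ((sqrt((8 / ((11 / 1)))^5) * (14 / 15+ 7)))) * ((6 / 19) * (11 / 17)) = -107811 * sqrt(22) / 2459968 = -0.21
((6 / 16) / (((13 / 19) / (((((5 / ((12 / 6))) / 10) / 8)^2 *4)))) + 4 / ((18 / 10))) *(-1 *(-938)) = 249973717 / 119808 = 2086.45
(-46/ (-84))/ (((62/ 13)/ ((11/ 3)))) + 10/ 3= 29329/ 7812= 3.75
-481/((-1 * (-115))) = -4.18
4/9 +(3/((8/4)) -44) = -757/18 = -42.06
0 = 0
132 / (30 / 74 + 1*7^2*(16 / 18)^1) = 43956 / 14639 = 3.00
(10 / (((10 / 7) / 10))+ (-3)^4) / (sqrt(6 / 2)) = 151* sqrt(3) / 3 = 87.18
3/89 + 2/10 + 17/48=12557/21360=0.59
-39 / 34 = -1.15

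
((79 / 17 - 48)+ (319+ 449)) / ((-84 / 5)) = -61595 / 1428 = -43.13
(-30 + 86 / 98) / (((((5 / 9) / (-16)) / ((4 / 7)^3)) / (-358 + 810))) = 5944356864 / 84035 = 70736.68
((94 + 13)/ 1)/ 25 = 107/ 25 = 4.28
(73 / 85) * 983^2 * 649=45779873953 / 85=538586752.39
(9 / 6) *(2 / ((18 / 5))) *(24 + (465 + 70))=2795 / 6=465.83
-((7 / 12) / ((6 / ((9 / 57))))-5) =2273 / 456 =4.98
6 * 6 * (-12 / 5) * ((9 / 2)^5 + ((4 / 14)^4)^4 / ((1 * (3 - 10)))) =-370888178951569202757 / 2326305139872070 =-159432.30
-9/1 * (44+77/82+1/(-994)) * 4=-32965272/20377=-1617.77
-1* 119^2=-14161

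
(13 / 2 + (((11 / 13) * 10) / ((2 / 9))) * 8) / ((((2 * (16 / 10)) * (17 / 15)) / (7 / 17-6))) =-57634125 / 120224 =-479.39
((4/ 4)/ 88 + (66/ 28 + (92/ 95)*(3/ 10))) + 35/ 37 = 39028221/ 10826200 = 3.60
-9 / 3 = -3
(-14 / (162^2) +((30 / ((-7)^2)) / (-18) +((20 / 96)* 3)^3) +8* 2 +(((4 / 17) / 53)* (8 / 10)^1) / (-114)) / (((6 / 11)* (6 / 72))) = 2512166679978197 / 7044569844480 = 356.61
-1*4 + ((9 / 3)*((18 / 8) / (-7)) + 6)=29 / 28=1.04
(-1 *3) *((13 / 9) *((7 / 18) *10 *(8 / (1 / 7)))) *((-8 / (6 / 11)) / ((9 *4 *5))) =56056 / 729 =76.89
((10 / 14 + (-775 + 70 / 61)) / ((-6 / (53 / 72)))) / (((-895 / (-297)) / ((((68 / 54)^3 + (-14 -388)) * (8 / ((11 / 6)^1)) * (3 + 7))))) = -275515198310360 / 501476913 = -549407.54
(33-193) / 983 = -160 / 983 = -0.16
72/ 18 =4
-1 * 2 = -2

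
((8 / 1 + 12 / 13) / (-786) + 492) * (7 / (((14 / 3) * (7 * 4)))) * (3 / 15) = 251357 / 47684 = 5.27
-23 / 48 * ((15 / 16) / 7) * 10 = -575 / 896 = -0.64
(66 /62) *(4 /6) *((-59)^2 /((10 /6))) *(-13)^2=38827074 /155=250497.25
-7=-7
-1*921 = -921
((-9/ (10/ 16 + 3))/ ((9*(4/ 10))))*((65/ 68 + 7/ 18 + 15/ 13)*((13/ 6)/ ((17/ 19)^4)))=-12953255795/ 2223496062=-5.83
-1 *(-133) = 133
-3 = -3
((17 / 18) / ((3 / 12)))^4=203.68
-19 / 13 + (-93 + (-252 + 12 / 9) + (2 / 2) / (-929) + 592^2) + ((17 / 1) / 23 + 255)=291971717257 / 833313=350374.61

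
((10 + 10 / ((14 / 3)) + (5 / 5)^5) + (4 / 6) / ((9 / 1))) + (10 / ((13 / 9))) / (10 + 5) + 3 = 40979 / 2457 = 16.68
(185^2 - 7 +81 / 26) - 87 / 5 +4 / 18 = 40018607 / 1170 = 34203.94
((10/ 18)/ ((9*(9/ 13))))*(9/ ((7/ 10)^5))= 6500000/ 1361367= 4.77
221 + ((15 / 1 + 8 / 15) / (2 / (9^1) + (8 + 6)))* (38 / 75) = 1772427 / 8000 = 221.55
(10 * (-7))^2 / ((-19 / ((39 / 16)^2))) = -1532.26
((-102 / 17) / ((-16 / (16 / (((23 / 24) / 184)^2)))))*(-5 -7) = -2654208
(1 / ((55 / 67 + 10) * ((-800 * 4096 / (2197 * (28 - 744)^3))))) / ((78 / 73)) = 4740710775281 / 222720000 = 21285.52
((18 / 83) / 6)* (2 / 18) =1 / 249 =0.00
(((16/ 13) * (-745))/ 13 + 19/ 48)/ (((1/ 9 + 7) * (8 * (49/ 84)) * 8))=-5120541/ 19382272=-0.26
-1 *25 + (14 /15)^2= -5429 /225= -24.13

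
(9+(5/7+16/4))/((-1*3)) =-32/7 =-4.57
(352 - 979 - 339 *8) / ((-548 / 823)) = 2747997 / 548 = 5014.59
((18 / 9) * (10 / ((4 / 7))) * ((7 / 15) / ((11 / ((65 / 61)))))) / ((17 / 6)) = 6370 / 11407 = 0.56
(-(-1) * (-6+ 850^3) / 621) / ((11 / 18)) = 1228249988 / 759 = 1618247.68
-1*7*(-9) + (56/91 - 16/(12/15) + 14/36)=10297/234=44.00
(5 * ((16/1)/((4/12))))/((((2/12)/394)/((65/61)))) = 36878400/61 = 604563.93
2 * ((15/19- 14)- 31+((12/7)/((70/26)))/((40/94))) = -1988346/23275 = -85.43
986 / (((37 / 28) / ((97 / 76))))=669494 / 703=952.34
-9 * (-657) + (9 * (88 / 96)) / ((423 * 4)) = 13339739 / 2256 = 5913.00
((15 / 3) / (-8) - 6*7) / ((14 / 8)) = -24.36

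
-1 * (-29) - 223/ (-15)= 658/ 15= 43.87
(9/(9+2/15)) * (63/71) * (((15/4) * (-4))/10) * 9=-229635/19454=-11.80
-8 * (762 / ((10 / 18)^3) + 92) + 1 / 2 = -9071843 / 250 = -36287.37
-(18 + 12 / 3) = -22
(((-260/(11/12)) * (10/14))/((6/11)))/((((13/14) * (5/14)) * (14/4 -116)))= 448/45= 9.96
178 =178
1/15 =0.07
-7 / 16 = -0.44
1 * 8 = 8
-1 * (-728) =728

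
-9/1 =-9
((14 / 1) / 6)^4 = 2401 / 81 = 29.64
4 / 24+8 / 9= 19 / 18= 1.06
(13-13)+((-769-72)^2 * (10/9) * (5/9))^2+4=1250616032428744/6561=190613630914.30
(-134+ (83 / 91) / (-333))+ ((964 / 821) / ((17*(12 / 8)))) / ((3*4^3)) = -151133010971 / 1127837256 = -134.00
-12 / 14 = -6 / 7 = -0.86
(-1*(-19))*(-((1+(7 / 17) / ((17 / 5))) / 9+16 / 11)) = -95380 / 3179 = -30.00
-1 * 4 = -4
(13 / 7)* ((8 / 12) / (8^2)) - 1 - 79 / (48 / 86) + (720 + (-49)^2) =667179 / 224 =2978.48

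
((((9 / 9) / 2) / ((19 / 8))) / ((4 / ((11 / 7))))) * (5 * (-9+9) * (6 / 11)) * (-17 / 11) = 0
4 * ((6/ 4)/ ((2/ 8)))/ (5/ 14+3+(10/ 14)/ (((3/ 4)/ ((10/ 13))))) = 1872/ 319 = 5.87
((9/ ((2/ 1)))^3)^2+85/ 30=1594867/ 192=8306.60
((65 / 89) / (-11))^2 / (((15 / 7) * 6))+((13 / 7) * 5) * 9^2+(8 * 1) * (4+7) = 101458688783 / 120763566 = 840.14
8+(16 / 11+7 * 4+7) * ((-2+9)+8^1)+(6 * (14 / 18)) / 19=555.06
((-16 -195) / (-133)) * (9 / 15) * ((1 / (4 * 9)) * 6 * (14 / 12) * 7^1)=1477 / 1140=1.30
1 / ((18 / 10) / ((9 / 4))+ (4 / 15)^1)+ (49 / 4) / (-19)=0.29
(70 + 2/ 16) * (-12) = -1683/ 2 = -841.50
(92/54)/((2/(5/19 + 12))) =5359/513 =10.45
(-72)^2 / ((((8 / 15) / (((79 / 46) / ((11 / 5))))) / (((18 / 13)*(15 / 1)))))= 157591.67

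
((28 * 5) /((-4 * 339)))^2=1225 /114921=0.01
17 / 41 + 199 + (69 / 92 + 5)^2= 152505 / 656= 232.48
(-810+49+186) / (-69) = 25 / 3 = 8.33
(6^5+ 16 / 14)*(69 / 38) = 14121.65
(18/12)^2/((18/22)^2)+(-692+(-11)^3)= -72707/36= -2019.64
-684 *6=-4104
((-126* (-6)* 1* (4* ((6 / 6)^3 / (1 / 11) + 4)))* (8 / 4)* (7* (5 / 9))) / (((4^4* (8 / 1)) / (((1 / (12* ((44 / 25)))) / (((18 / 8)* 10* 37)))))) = 6125 / 625152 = 0.01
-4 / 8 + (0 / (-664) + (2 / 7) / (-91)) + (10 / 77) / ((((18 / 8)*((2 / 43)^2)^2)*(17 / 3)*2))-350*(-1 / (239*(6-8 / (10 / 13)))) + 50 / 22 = 372268360267 / 341633292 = 1089.67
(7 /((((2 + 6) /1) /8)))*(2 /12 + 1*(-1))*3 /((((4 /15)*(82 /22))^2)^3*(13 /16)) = -706271545546875 /31616693828096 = -22.34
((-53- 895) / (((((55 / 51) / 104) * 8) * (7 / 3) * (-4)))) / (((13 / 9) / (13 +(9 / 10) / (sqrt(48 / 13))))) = 979047 * sqrt(39) / 15400 +4242537 / 385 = 11416.60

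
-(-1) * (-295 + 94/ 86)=-12638/ 43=-293.91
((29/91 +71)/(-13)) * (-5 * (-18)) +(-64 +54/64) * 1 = -21082043/37856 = -556.90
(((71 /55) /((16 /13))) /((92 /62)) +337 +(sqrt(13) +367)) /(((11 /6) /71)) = 426 * sqrt(13) /11 +6076151529 /222640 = 27431.01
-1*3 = -3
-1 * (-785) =785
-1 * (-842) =842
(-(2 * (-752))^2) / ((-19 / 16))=36192256 / 19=1904855.58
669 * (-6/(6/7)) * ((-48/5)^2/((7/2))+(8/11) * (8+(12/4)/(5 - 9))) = -40700622/275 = -148002.26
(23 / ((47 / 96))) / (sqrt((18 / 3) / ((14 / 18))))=368 *sqrt(42) / 141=16.91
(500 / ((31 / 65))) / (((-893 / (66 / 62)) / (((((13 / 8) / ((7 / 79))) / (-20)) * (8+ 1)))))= 495655875 / 48057688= 10.31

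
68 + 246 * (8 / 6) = 396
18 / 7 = 2.57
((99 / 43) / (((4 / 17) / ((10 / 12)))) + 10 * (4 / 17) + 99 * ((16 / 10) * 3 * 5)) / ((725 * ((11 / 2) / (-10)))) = -13956293 / 2331890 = -5.98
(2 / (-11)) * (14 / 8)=-7 / 22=-0.32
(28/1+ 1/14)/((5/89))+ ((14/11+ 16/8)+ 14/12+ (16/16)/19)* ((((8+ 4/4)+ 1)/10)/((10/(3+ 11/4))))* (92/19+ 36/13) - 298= 1199705114/5420415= 221.33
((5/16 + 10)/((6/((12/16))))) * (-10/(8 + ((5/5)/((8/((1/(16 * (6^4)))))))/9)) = -19245600/11943937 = -1.61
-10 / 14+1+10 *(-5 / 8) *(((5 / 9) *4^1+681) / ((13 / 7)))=-579353 / 252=-2299.02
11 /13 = 0.85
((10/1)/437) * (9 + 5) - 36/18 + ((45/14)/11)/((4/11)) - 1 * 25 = -633239/24472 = -25.88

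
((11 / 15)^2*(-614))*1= -74294 / 225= -330.20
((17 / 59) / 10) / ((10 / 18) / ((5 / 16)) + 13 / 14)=0.01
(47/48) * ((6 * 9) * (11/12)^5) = 7569397/221184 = 34.22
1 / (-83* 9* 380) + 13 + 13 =7380359 / 283860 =26.00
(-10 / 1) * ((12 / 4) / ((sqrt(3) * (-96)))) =5 * sqrt(3) / 48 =0.18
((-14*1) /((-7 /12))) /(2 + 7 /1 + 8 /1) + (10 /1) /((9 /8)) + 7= 17.30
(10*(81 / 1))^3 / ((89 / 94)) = 49955454000 / 89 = 561297235.96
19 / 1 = 19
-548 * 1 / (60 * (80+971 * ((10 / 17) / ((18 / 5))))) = -6987 / 182575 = -0.04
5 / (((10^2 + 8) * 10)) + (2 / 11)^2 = 985 / 26136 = 0.04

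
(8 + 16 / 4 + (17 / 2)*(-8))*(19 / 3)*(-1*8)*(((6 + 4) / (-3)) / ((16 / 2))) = -1182.22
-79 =-79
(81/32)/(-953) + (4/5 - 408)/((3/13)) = -807169343/457440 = -1764.54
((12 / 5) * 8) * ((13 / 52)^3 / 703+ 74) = 9988227 / 7030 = 1420.80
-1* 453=-453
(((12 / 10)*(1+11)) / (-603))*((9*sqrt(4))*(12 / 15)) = -576 / 1675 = -0.34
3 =3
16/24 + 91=275/3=91.67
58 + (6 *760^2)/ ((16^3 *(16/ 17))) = 956.97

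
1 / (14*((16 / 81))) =81 / 224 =0.36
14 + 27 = 41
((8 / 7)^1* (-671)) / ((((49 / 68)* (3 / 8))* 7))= -405.41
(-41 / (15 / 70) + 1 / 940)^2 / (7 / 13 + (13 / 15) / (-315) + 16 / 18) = 79476239455977 / 3092812064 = 25697.08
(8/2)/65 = 4/65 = 0.06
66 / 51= 22 / 17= 1.29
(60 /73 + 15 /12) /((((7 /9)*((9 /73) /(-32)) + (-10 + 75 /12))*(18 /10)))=-2200 /7173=-0.31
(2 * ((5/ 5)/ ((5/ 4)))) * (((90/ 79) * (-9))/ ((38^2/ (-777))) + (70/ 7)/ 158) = 254636/ 28519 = 8.93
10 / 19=0.53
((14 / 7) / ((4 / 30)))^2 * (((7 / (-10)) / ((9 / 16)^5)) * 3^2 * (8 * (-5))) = 734003200 / 729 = 1006863.10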